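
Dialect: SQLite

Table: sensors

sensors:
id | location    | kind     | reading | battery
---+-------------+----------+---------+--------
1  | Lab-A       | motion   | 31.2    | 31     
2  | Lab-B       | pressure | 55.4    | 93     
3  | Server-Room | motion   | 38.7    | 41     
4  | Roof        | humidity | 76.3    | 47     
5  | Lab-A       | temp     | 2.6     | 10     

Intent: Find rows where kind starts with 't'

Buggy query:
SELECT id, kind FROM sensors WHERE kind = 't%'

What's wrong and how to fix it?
Bug: Wildcards only work with LIKE; '=' treats '%' as a literal character

Fix: Use LIKE for wildcard pattern matching

Corrected query:
SELECT id, kind FROM sensors WHERE kind LIKE 't%'

Result:
id | kind
---+-----
5  | temp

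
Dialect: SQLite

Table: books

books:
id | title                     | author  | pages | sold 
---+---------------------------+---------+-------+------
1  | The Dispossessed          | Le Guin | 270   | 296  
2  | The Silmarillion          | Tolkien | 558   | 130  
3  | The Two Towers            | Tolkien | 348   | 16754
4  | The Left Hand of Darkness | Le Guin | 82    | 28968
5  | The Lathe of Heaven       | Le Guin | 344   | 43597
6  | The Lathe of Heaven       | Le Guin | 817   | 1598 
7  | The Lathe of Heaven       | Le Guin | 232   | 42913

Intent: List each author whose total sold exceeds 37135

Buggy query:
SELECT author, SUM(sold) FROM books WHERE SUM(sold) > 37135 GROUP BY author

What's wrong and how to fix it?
Bug: Aggregate functions cannot appear in a WHERE clause

Fix: Move the aggregate condition to a HAVING clause

Corrected query:
SELECT author, SUM(sold) FROM books GROUP BY author HAVING SUM(sold) > 37135

Result:
author  | SUM(sold)
--------+----------
Le Guin | 117372   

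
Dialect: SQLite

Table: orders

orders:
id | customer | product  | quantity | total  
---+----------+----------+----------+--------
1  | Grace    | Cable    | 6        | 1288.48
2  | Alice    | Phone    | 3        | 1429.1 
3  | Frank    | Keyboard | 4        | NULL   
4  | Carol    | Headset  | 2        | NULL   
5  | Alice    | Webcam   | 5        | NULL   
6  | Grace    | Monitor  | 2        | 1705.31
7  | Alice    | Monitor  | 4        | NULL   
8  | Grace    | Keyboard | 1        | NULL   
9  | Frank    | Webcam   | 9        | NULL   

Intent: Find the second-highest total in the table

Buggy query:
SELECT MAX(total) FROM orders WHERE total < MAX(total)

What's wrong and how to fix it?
Bug: MAX(total) on the right of the comparison is an aggregate-in-WHERE error

Fix: Put the inner MAX in a scalar subquery

Corrected query:
SELECT MAX(total) FROM orders WHERE total < (SELECT MAX(total) FROM orders)

Result:
MAX(total)
----------
1429.1    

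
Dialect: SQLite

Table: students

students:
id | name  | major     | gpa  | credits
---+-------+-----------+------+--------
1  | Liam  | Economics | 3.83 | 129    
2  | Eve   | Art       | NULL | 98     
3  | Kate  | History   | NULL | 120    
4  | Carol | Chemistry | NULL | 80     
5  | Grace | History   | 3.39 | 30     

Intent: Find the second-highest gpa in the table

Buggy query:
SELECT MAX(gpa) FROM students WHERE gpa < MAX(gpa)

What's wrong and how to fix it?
Bug: The inner MAX is an aggregate inside WHERE, which is not allowed

Fix: Compute the overall MAX in a subquery, then take MAX of rows below it

Corrected query:
SELECT MAX(gpa) FROM students WHERE gpa < (SELECT MAX(gpa) FROM students)

Result:
MAX(gpa)
--------
3.39    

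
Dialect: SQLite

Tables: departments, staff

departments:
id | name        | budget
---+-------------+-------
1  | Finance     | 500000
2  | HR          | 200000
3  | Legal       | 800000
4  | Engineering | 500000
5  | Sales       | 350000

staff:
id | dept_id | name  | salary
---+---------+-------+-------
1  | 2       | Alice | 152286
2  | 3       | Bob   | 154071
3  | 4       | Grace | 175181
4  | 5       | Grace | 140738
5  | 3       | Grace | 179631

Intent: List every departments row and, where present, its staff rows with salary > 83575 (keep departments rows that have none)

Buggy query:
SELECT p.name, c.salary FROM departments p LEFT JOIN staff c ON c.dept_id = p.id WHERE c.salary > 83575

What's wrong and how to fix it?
Bug: A WHERE condition on the right-hand table after LEFT JOIN drops unmatched parents

Fix: Put 'c.salary > 83575' in the JOIN's ON clause instead of WHERE

Corrected query:
SELECT p.name, c.salary FROM departments p LEFT JOIN staff c ON c.dept_id = p.id AND c.salary > 83575

Result:
name        | salary
------------+-------
Finance     | NULL  
HR          | 152286
Legal       | 154071
Legal       | 179631
Engineering | 175181
Sales       | 140738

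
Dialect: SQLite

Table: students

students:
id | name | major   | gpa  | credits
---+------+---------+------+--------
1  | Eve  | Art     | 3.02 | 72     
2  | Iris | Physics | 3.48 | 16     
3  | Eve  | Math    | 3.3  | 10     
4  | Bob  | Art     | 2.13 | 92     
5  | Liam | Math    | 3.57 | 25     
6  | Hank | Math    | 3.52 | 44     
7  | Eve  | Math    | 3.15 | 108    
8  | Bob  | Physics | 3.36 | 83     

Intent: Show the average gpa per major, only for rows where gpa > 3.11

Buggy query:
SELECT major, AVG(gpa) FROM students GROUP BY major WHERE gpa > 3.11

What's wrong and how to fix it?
Bug: WHERE cannot follow GROUP BY

Fix: Place WHERE between FROM and GROUP BY

Corrected query:
SELECT major, AVG(gpa) FROM students WHERE gpa > 3.11 GROUP BY major

Result:
major   | AVG(gpa)
--------+---------
Math    | 3.385   
Physics | 3.42    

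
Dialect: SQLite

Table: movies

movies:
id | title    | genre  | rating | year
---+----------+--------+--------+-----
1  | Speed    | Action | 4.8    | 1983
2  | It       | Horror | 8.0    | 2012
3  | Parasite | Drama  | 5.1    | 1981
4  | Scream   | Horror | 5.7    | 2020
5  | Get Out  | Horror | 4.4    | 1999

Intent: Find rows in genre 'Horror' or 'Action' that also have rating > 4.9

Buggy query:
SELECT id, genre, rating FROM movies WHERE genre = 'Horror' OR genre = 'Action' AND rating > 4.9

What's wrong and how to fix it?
Bug: Without parentheses, AND is evaluated before OR, so the rating filter only applies to the 'Action' branch

Fix: Add parentheses around the OR so the AND applies to both alternatives

Corrected query:
SELECT id, genre, rating FROM movies WHERE (genre = 'Horror' OR genre = 'Action') AND rating > 4.9

Result:
id | genre  | rating
---+--------+-------
2  | Horror | 8     
4  | Horror | 5.7   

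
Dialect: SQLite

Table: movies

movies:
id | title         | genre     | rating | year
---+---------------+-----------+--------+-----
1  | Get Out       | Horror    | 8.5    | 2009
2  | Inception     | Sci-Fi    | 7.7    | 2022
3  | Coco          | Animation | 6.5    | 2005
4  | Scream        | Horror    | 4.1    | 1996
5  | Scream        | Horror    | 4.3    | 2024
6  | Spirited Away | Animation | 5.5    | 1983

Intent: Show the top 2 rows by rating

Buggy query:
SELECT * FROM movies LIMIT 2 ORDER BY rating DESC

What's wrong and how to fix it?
Bug: LIMIT must come after ORDER BY

Fix: Sort with ORDER BY, then apply LIMIT

Corrected query:
SELECT * FROM movies ORDER BY rating DESC LIMIT 2

Result:
id | title     | genre  | rating | year
---+-----------+--------+--------+-----
1  | Get Out   | Horror | 8.5    | 2009
2  | Inception | Sci-Fi | 7.7    | 2022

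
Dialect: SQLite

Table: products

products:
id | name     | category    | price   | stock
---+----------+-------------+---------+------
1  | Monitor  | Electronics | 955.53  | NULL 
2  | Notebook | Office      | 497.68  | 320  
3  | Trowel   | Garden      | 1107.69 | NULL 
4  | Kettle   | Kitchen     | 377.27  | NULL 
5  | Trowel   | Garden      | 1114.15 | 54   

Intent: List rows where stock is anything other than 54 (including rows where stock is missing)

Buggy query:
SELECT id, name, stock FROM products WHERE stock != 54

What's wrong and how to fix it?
Bug: 'stock != 54' is unknown when stock is NULL, so NULL rows are silently excluded

Fix: Add an explicit OR stock IS NULL to include the missing-value rows

Corrected query:
SELECT id, name, stock FROM products WHERE stock != 54 OR stock IS NULL

Result:
id | name     | stock
---+----------+------
1  | Monitor  | NULL 
2  | Notebook | 320  
3  | Trowel   | NULL 
4  | Kettle   | NULL 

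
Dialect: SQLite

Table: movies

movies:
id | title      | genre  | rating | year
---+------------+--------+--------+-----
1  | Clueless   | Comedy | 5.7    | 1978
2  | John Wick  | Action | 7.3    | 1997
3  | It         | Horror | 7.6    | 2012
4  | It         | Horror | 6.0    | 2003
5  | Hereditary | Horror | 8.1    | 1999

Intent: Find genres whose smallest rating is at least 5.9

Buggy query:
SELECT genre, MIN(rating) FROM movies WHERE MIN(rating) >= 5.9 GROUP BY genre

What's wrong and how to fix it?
Bug: Aggregates like MIN are computed per group after WHERE runs

Fix: Use HAVING for the per-group MIN condition

Corrected query:
SELECT genre, MIN(rating) FROM movies GROUP BY genre HAVING MIN(rating) >= 5.9

Result:
genre  | MIN(rating)
-------+------------
Action | 7.3        
Horror | 6          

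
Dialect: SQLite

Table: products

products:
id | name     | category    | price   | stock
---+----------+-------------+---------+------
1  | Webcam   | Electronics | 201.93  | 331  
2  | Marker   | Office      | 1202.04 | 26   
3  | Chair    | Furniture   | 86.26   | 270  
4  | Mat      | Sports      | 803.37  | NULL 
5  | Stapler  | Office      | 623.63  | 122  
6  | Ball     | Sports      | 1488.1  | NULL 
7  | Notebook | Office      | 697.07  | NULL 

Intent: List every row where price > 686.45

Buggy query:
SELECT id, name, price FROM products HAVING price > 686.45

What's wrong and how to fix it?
Bug: This is a non-aggregate query (no GROUP BY, no aggregates), so in SQLite the HAVING clause is invalid here; a row-level condition belongs in WHERE

Fix: Use WHERE for row-level filtering

Corrected query:
SELECT id, name, price FROM products WHERE price > 686.45

Result:
id | name     | price  
---+----------+--------
2  | Marker   | 1202.04
4  | Mat      | 803.37 
6  | Ball     | 1488.1 
7  | Notebook | 697.07 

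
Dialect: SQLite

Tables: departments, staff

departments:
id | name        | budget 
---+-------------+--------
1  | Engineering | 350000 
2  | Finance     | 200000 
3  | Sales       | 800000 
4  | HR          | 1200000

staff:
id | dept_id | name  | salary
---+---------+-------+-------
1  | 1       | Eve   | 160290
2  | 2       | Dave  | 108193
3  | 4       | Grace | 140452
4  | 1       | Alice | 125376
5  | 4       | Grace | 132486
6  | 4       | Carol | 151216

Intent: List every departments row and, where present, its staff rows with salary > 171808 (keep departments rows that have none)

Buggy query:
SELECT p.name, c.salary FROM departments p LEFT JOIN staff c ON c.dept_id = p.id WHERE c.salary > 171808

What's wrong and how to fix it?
Bug: Filtering c.salary in WHERE discards the NULL rows produced by LEFT JOIN, turning it into an inner join

Fix: Put 'c.salary > 171808' in the JOIN's ON clause instead of WHERE

Corrected query:
SELECT p.name, c.salary FROM departments p LEFT JOIN staff c ON c.dept_id = p.id AND c.salary > 171808

Result:
name        | salary
------------+-------
Engineering | NULL  
Finance     | NULL  
Sales       | NULL  
HR          | NULL  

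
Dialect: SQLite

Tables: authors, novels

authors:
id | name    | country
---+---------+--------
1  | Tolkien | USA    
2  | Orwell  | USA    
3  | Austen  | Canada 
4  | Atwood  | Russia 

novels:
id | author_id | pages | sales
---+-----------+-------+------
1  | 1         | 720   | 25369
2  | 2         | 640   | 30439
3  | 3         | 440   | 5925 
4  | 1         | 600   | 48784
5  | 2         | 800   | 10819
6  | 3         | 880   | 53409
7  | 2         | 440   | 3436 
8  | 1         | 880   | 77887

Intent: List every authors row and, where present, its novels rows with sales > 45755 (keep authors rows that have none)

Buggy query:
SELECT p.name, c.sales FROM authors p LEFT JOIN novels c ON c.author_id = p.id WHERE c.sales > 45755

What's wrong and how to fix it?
Bug: Filtering c.sales in WHERE discards the NULL rows produced by LEFT JOIN, turning it into an inner join

Fix: Move the right-table condition into the ON clause so unmatched parents are kept

Corrected query:
SELECT p.name, c.sales FROM authors p LEFT JOIN novels c ON c.author_id = p.id AND c.sales > 45755

Result:
name    | sales
--------+------
Tolkien | 48784
Tolkien | 77887
Orwell  | NULL 
Austen  | 53409
Atwood  | NULL 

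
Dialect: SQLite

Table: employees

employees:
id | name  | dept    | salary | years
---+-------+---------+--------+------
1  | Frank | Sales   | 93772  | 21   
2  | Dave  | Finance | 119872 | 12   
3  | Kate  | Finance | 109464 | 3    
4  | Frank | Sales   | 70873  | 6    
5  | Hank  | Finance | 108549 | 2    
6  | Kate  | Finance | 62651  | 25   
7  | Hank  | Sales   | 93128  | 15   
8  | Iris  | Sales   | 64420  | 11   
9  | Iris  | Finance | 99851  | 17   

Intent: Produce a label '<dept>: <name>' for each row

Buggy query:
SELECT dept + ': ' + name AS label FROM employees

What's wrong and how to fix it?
Bug: SQLite uses || for string concatenation; + coerces text to numbers (yielding 0)

Fix: Replace + with || to concatenate text

Corrected query:
SELECT dept || ': ' || name AS label FROM employees

Result:
label        
-------------
Sales: Frank 
Finance: Dave
Finance: Kate
Sales: Frank 
Finance: Hank
Finance: Kate
Sales: Hank  
Sales: Iris  
Finance: Iris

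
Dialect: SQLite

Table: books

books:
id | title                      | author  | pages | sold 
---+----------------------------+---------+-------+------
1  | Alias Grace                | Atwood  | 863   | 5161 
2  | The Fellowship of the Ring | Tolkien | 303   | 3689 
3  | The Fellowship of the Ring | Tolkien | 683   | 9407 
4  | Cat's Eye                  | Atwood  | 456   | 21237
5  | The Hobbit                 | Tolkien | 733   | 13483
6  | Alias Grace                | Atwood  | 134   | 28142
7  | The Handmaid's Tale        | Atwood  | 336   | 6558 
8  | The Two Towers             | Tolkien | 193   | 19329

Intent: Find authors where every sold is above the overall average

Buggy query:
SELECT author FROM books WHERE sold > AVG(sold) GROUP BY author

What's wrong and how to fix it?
Bug: WHERE evaluates per row before aggregation, so AVG() is unavailable

Fix: Compute the overall average in a scalar subquery and compare each group's MIN against it in HAVING

Corrected query:
SELECT author FROM books GROUP BY author HAVING MIN(sold) > (SELECT AVG(sold) FROM books)

Result:
(no rows)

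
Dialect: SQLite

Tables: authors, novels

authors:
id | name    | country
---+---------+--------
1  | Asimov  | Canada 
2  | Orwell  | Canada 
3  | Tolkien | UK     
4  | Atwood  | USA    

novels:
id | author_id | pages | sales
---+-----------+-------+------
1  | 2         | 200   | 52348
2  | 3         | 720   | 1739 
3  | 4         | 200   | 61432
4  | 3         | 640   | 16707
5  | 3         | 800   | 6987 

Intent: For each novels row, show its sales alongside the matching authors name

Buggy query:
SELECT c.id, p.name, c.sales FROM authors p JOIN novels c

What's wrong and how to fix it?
Bug: JOIN with no ON clause produces a cartesian product; every novels row pairs with every authors row

Fix: Add ON c.author_id = p.id to the JOIN

Corrected query:
SELECT c.id, p.name, c.sales FROM authors p JOIN novels c ON c.author_id = p.id

Result:
id | name    | sales
---+---------+------
1  | Orwell  | 52348
2  | Tolkien | 1739 
3  | Atwood  | 61432
4  | Tolkien | 16707
5  | Tolkien | 6987 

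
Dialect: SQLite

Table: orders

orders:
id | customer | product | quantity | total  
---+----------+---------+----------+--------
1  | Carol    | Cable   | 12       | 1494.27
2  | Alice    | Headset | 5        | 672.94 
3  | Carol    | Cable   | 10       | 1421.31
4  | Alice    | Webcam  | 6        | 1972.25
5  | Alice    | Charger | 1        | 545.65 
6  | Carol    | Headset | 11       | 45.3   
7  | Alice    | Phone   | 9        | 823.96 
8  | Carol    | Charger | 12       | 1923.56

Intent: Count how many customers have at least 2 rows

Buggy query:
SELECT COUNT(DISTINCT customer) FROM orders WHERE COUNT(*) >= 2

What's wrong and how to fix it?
Bug: COUNT(*) cannot appear in WHERE; the per-group count doesn't exist yet

Fix: Group first with HAVING COUNT(*) >= 2, then COUNT the resulting groups

Corrected query:
SELECT COUNT(*) FROM (SELECT customer FROM orders GROUP BY customer HAVING COUNT(*) >= 2)

Result:
COUNT(*)
--------
2       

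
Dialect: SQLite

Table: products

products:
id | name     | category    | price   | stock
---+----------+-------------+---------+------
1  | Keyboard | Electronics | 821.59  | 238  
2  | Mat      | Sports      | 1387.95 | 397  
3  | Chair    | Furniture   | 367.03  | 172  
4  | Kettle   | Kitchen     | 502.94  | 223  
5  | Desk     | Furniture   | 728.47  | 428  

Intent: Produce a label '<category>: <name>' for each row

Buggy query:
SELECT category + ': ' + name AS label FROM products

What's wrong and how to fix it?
Bug: '+' is numeric addition; on text columns SQLite converts them to 0 instead of concatenating

Fix: Use the || operator for string concatenation

Corrected query:
SELECT category || ': ' || name AS label FROM products

Result:
label                
---------------------
Electronics: Keyboard
Sports: Mat          
Furniture: Chair     
Kitchen: Kettle      
Furniture: Desk      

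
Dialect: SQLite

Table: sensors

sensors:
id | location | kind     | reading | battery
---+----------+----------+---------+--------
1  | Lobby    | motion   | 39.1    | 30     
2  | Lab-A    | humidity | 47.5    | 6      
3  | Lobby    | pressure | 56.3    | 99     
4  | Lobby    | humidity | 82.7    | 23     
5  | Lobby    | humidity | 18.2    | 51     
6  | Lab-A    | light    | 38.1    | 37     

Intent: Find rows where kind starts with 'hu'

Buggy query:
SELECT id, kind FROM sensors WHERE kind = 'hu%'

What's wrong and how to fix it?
Bug: Wildcards only work with LIKE; '=' treats '%' as a literal character

Fix: Use LIKE for wildcard pattern matching

Corrected query:
SELECT id, kind FROM sensors WHERE kind LIKE 'hu%'

Result:
id | kind    
---+---------
2  | humidity
4  | humidity
5  | humidity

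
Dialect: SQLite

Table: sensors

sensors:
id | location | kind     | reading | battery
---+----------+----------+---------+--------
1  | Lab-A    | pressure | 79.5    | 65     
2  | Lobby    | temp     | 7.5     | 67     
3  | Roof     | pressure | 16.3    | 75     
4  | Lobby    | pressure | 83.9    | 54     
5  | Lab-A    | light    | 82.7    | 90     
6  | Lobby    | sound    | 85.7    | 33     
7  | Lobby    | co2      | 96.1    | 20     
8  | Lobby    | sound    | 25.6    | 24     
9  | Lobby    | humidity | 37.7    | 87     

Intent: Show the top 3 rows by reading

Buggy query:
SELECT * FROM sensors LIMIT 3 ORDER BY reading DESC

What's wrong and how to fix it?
Bug: LIMIT must come after ORDER BY

Fix: Sort with ORDER BY, then apply LIMIT

Corrected query:
SELECT * FROM sensors ORDER BY reading DESC LIMIT 3

Result:
id | location | kind     | reading | battery
---+----------+----------+---------+--------
7  | Lobby    | co2      | 96.1    | 20     
6  | Lobby    | sound    | 85.7    | 33     
4  | Lobby    | pressure | 83.9    | 54     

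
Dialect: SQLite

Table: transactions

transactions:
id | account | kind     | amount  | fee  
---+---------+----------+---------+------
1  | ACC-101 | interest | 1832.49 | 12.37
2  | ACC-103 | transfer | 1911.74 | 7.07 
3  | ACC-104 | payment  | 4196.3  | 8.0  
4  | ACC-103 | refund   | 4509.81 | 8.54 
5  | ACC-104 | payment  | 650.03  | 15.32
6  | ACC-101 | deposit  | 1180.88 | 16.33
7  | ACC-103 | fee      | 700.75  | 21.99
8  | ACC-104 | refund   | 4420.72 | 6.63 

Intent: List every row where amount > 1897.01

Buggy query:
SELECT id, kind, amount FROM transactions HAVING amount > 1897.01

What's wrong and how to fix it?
Bug: This is a non-aggregate query (no GROUP BY, no aggregates), so in SQLite the HAVING clause is invalid here; a row-level condition belongs in WHERE

Fix: Use WHERE for row-level filtering

Corrected query:
SELECT id, kind, amount FROM transactions WHERE amount > 1897.01

Result:
id | kind     | amount 
---+----------+--------
2  | transfer | 1911.74
3  | payment  | 4196.3 
4  | refund   | 4509.81
8  | refund   | 4420.72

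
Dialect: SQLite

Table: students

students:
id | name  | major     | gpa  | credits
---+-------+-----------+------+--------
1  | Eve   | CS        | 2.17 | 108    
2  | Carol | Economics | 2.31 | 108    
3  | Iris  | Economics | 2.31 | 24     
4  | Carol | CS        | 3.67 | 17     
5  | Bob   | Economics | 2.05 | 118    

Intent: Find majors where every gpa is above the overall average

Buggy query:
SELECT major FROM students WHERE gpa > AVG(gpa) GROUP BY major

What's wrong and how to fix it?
Bug: AVG() is an aggregate; it can't sit directly in WHERE

Fix: Compute the overall average in a scalar subquery and compare each group's MIN against it in HAVING

Corrected query:
SELECT major FROM students GROUP BY major HAVING MIN(gpa) > (SELECT AVG(gpa) FROM students)

Result:
(no rows)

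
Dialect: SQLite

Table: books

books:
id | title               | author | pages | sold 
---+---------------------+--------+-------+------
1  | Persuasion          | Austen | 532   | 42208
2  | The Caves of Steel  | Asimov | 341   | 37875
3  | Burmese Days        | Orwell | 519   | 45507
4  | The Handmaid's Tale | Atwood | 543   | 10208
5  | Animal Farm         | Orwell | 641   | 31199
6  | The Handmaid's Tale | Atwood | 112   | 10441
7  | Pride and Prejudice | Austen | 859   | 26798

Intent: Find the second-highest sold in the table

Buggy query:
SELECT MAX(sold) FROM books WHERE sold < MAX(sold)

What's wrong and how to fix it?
Bug: The inner MAX is an aggregate inside WHERE, which is not allowed

Fix: Put the inner MAX in a scalar subquery

Corrected query:
SELECT MAX(sold) FROM books WHERE sold < (SELECT MAX(sold) FROM books)

Result:
MAX(sold)
---------
42208    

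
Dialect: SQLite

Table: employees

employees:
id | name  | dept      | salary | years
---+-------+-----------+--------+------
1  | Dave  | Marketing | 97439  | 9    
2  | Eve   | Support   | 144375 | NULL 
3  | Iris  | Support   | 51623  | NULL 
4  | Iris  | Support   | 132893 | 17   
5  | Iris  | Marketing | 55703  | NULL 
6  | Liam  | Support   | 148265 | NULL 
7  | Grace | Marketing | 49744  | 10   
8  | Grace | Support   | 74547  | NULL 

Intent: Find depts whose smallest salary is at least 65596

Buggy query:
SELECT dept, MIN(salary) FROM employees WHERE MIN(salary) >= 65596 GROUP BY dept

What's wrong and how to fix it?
Bug: Aggregates like MIN are computed per group after WHERE runs

Fix: Use HAVING for the per-group MIN condition

Corrected query:
SELECT dept, MIN(salary) FROM employees GROUP BY dept HAVING MIN(salary) >= 65596

Result:
(no rows)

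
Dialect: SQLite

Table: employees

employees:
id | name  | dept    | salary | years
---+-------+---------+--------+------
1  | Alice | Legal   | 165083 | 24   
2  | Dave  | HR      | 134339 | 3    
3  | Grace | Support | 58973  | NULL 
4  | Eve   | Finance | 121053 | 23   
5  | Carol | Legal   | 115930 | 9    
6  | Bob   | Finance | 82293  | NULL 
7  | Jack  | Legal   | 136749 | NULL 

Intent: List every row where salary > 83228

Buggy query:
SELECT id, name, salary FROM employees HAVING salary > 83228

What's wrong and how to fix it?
Bug: HAVING filters the output of aggregation, but this query has no GROUP BY and no aggregate functions, so SQLite rejects it (HAVING clause on a non-aggregate query); the condition here is per row

Fix: Replace HAVING with WHERE since the condition applies to individual rows

Corrected query:
SELECT id, name, salary FROM employees WHERE salary > 83228

Result:
id | name  | salary
---+-------+-------
1  | Alice | 165083
2  | Dave  | 134339
4  | Eve   | 121053
5  | Carol | 115930
7  | Jack  | 136749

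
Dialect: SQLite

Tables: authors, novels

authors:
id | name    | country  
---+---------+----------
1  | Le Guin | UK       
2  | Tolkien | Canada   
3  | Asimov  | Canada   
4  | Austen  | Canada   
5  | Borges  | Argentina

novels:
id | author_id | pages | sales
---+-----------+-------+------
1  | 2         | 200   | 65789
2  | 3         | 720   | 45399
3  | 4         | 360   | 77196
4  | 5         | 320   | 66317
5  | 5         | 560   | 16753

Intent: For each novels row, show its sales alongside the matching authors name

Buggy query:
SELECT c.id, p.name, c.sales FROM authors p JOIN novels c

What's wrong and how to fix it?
Bug: Missing join condition: each novels row is matched to all authors rows instead of just its own

Fix: Specify the join condition linking the foreign key to the parent id

Corrected query:
SELECT c.id, p.name, c.sales FROM authors p JOIN novels c ON c.author_id = p.id

Result:
id | name    | sales
---+---------+------
1  | Tolkien | 65789
2  | Asimov  | 45399
3  | Austen  | 77196
4  | Borges  | 66317
5  | Borges  | 16753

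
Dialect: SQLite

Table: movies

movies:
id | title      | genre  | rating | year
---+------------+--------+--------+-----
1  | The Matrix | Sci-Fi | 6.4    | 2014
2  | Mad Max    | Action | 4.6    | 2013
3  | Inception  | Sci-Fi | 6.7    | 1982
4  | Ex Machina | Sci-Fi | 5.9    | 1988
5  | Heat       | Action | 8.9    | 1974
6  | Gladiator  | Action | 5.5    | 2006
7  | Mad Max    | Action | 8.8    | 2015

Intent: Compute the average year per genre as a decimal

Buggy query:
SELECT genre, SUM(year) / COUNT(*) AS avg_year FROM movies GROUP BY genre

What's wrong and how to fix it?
Bug: Both operands are integers, so '/' performs integer division and truncates

Fix: Multiply by 1.0 (or CAST to REAL) to force floating-point division

Corrected query:
SELECT genre, SUM(year) * 1.0 / COUNT(*) AS avg_year FROM movies GROUP BY genre

Result:
genre  | avg_year   
-------+------------
Action | 2002       
Sci-Fi | 1994.666667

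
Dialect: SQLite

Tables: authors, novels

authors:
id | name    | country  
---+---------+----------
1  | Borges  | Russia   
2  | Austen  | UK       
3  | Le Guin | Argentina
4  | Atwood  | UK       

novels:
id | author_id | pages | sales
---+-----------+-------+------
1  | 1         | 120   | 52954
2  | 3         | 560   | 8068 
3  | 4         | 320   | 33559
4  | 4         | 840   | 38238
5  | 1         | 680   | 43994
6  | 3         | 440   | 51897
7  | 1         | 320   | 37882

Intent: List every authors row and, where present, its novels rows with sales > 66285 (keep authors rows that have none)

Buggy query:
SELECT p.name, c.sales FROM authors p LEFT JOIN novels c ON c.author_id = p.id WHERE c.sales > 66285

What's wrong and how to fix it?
Bug: Filtering c.sales in WHERE discards the NULL rows produced by LEFT JOIN, turning it into an inner join

Fix: Move the right-table condition into the ON clause so unmatched parents are kept

Corrected query:
SELECT p.name, c.sales FROM authors p LEFT JOIN novels c ON c.author_id = p.id AND c.sales > 66285

Result:
name    | sales
--------+------
Borges  | NULL 
Austen  | NULL 
Le Guin | NULL 
Atwood  | NULL 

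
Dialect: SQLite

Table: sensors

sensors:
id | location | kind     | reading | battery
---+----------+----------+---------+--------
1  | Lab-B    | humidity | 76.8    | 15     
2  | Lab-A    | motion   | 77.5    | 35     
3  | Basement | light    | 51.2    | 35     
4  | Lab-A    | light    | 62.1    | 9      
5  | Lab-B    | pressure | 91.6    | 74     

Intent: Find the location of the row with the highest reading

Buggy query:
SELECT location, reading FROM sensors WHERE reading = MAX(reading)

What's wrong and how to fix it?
Bug: MAX(reading) is an aggregate and cannot be used directly in WHERE

Fix: Wrap MAX in a scalar subquery so WHERE compares against a single value

Corrected query:
SELECT location, reading FROM sensors WHERE reading = (SELECT MAX(reading) FROM sensors)

Result:
location | reading
---------+--------
Lab-B    | 91.6   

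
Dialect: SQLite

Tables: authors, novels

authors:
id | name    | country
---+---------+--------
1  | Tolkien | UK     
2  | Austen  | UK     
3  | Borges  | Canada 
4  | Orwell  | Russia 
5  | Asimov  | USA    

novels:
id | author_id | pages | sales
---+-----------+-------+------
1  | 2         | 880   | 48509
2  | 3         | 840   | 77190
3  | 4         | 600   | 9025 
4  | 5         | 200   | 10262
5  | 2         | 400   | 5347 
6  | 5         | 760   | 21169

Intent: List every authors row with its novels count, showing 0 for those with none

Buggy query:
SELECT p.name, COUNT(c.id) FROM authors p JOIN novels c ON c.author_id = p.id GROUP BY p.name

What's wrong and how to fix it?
Bug: An inner join excludes parents with zero children

Fix: Use LEFT JOIN so parents without children still appear (COUNT(c.id) gives 0)

Corrected query:
SELECT p.name, COUNT(c.id) FROM authors p LEFT JOIN novels c ON c.author_id = p.id GROUP BY p.name

Result:
name    | COUNT(c.id)
--------+------------
Asimov  | 2          
Austen  | 2          
Borges  | 1          
Orwell  | 1          
Tolkien | 0          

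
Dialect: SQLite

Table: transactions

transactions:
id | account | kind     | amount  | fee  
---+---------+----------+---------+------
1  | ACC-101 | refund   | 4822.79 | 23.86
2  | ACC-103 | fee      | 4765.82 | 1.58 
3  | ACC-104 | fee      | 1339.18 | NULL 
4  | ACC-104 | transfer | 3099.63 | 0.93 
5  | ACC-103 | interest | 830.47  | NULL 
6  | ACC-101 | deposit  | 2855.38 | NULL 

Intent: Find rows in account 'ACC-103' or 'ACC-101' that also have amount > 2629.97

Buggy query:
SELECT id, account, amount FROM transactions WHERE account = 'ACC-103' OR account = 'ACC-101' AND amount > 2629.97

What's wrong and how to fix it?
Bug: Without parentheses, AND is evaluated before OR, so the amount filter only applies to the 'ACC-101' branch

Fix: Group the OR with parentheses (or use IN), then AND the threshold

Corrected query:
SELECT id, account, amount FROM transactions WHERE (account = 'ACC-103' OR account = 'ACC-101') AND amount > 2629.97

Result:
id | account | amount 
---+---------+--------
1  | ACC-101 | 4822.79
2  | ACC-103 | 4765.82
6  | ACC-101 | 2855.38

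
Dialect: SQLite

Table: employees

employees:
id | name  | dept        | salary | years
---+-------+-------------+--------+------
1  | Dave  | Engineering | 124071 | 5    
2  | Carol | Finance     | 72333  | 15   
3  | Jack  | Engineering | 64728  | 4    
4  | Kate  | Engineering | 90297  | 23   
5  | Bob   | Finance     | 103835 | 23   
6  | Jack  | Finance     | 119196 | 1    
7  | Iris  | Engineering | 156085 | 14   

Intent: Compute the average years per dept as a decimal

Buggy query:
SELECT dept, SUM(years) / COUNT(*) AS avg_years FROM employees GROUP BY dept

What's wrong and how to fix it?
Bug: SUM(years) and COUNT(*) are both integers; the division truncates the fractional part

Fix: Cast one side to REAL so the division keeps the fractional part

Corrected query:
SELECT dept, SUM(years) * 1.0 / COUNT(*) AS avg_years FROM employees GROUP BY dept

Result:
dept        | avg_years
------------+----------
Engineering | 11.5     
Finance     | 13       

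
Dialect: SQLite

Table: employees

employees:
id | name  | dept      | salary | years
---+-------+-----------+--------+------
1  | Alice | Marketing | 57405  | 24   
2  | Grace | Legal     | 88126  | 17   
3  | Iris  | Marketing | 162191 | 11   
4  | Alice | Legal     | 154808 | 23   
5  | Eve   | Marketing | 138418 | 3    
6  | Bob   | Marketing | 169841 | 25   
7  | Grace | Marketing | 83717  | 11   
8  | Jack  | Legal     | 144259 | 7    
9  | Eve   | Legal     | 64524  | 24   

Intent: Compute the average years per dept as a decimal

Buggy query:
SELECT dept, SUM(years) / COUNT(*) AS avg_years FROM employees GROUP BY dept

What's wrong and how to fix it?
Bug: Both operands are integers, so '/' performs integer division and truncates

Fix: Multiply by 1.0 (or CAST to REAL) to force floating-point division

Corrected query:
SELECT dept, SUM(years) * 1.0 / COUNT(*) AS avg_years FROM employees GROUP BY dept

Result:
dept      | avg_years
----------+----------
Legal     | 17.75    
Marketing | 14.8     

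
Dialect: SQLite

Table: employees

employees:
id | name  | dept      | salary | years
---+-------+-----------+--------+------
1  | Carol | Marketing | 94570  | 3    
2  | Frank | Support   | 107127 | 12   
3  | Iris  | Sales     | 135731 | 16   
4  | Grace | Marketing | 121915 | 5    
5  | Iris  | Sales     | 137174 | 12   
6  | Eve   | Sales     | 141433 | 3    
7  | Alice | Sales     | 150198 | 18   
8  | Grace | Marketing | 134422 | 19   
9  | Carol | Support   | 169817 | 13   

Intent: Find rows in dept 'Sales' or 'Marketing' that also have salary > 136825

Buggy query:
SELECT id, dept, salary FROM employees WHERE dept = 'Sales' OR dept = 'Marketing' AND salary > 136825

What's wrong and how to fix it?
Bug: Without parentheses, AND is evaluated before OR, so the salary filter only applies to the 'Marketing' branch

Fix: Add parentheses around the OR so the AND applies to both alternatives

Corrected query:
SELECT id, dept, salary FROM employees WHERE (dept = 'Sales' OR dept = 'Marketing') AND salary > 136825

Result:
id | dept  | salary
---+-------+-------
5  | Sales | 137174
6  | Sales | 141433
7  | Sales | 150198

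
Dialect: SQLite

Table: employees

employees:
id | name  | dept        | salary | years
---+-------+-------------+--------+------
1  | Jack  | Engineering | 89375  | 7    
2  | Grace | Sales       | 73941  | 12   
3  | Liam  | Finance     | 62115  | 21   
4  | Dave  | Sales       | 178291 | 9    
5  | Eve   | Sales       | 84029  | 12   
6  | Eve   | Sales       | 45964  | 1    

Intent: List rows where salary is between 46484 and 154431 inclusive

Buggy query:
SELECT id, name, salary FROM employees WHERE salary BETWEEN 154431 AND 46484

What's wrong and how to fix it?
Bug: BETWEEN expects the lower bound first; with 154431 AND 46484 the range is empty

Fix: Write BETWEEN 46484 AND 154431

Corrected query:
SELECT id, name, salary FROM employees WHERE salary BETWEEN 46484 AND 154431

Result:
id | name  | salary
---+-------+-------
1  | Jack  | 89375 
2  | Grace | 73941 
3  | Liam  | 62115 
5  | Eve   | 84029 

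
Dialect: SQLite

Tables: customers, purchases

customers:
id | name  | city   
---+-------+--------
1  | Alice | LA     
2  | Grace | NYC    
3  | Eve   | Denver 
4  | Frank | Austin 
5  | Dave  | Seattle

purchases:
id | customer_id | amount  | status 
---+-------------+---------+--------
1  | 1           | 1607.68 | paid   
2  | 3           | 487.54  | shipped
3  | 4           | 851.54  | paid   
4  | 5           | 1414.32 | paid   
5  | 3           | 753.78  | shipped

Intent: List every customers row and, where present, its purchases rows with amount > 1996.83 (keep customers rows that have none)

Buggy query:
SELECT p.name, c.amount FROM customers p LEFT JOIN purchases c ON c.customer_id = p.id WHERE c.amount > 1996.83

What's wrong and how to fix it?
Bug: A WHERE condition on the right-hand table after LEFT JOIN drops unmatched parents

Fix: Move the right-table condition into the ON clause so unmatched parents are kept

Corrected query:
SELECT p.name, c.amount FROM customers p LEFT JOIN purchases c ON c.customer_id = p.id AND c.amount > 1996.83

Result:
name  | amount
------+-------
Alice | NULL  
Grace | NULL  
Eve   | NULL  
Frank | NULL  
Dave  | NULL  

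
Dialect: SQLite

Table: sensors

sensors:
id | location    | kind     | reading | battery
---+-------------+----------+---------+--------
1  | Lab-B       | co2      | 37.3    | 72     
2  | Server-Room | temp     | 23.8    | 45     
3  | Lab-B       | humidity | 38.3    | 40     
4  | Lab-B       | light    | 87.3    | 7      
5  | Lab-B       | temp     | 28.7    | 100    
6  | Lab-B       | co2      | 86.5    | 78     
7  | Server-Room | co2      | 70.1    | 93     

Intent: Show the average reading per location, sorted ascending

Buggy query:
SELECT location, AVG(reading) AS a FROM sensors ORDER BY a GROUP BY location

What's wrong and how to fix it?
Bug: GROUP BY must precede ORDER BY

Fix: Reorder: SELECT … FROM … GROUP BY … ORDER BY …

Corrected query:
SELECT location, AVG(reading) AS a FROM sensors GROUP BY location ORDER BY a

Result:
location    | a    
------------+------
Server-Room | 46.95
Lab-B       | 55.62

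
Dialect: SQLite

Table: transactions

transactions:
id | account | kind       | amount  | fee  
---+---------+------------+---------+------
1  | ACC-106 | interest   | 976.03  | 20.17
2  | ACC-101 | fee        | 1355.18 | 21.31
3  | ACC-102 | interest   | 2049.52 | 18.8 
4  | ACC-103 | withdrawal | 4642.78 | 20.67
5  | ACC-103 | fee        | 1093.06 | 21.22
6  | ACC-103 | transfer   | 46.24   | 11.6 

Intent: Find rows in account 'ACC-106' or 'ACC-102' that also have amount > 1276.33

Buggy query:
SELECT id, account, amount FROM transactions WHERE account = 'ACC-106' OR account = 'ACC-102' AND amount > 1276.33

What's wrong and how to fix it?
Bug: AND binds tighter than OR, so this parses as account = 'ACC-106' OR (account = 'ACC-102' AND amount > 1276.33)

Fix: Group the OR with parentheses (or use IN), then AND the threshold

Corrected query:
SELECT id, account, amount FROM transactions WHERE (account = 'ACC-106' OR account = 'ACC-102') AND amount > 1276.33

Result:
id | account | amount 
---+---------+--------
3  | ACC-102 | 2049.52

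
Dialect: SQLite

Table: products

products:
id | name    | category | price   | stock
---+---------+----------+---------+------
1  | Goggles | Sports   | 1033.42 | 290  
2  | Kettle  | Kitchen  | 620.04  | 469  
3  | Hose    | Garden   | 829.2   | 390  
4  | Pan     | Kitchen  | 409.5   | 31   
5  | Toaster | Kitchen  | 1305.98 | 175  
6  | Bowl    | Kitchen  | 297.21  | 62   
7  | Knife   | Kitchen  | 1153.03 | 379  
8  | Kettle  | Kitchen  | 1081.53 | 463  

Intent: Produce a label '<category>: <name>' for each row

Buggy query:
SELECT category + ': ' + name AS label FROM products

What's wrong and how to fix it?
Bug: SQLite uses || for string concatenation; + coerces text to numbers (yielding 0)

Fix: Use the || operator for string concatenation

Corrected query:
SELECT category || ': ' || name AS label FROM products

Result:
label           
----------------
Sports: Goggles 
Kitchen: Kettle 
Garden: Hose    
Kitchen: Pan    
Kitchen: Toaster
Kitchen: Bowl   
Kitchen: Knife  
Kitchen: Kettle 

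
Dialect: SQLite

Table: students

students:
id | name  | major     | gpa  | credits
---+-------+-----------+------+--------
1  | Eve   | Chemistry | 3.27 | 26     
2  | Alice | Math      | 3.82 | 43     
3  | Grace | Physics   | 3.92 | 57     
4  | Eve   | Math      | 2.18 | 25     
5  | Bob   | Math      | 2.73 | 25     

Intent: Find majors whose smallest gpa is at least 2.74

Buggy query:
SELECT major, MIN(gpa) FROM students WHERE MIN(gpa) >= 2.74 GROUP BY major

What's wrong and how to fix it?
Bug: MIN() in WHERE is a misuse of aggregate

Fix: Use HAVING for the per-group MIN condition

Corrected query:
SELECT major, MIN(gpa) FROM students GROUP BY major HAVING MIN(gpa) >= 2.74

Result:
major     | MIN(gpa)
----------+---------
Chemistry | 3.27    
Physics   | 3.92    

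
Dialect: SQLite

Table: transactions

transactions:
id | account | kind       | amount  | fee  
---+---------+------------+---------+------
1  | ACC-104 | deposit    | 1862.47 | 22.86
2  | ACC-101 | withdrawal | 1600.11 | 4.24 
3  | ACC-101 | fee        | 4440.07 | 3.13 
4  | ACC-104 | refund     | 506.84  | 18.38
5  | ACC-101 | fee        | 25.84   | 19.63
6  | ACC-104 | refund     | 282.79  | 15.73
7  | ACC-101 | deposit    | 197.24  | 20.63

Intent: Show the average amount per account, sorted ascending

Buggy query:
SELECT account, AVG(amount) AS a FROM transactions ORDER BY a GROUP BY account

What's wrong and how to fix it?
Bug: GROUP BY must precede ORDER BY

Fix: Reorder: SELECT … FROM … GROUP BY … ORDER BY …

Corrected query:
SELECT account, AVG(amount) AS a FROM transactions GROUP BY account ORDER BY a

Result:
account | a         
--------+-----------
ACC-104 | 884.033333
ACC-101 | 1565.815  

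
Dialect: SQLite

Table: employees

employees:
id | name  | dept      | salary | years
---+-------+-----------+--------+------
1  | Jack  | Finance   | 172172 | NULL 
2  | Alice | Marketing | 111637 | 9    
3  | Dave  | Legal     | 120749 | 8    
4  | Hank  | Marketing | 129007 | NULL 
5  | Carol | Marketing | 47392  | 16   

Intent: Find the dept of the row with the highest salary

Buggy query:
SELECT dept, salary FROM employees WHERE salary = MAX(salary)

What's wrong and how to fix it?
Bug: MAX(salary) is an aggregate and cannot be used directly in WHERE

Fix: Wrap MAX in a scalar subquery so WHERE compares against a single value

Corrected query:
SELECT dept, salary FROM employees WHERE salary = (SELECT MAX(salary) FROM employees)

Result:
dept    | salary
--------+-------
Finance | 172172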